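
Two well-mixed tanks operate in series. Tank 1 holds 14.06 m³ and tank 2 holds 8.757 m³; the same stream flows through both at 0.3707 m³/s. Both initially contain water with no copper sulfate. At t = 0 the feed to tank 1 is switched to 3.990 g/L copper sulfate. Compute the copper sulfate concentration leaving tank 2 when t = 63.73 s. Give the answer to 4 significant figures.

Time constants: τᵢ = Vᵢ/Q for each well-mixed tank.
τ₁ = 14.06/0.3707 = 37.9282 s; τ₂ = 8.757/0.3707 = 23.6229 s.
Solving the cascade with C₁(0)=C₂(0)=0 gives C₂(t) = C_in[1 − (τ₁ e^(−t/τ₁) − τ₂ e^(−t/τ₂))/(τ₁ − τ₂)].
At t = 63.73: e^(−t/τ₁) = 0.186322, e^(−t/τ₂) = 0.0673529.
C₂ = 3.990·[1 − (37.9282·0.186322 − 23.6229·0.0673529)/(14.3054)] = 3.990·0.617221 = 2.46271 g/L.

2.463 g/L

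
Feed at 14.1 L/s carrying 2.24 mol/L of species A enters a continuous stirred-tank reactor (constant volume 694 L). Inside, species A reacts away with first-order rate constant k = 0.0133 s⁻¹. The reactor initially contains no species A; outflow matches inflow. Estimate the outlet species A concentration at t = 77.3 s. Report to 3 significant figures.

1.25 mol/L

V dC/dt = Q(C_in − C) − k V C.
This is linear with rate a = Q/V + k = 0.033617 s⁻¹.
C_ss = Q C_in/(Q + kV) = 1.3538 mol/L; C(t) = C_ss + (C₀ − C_ss) e^(−a t).
C(77.3) = 1.3538 + (-1.3538)·e^(−0.033617·77.3) = 1.3538 + (-1.3538)·0.074378 = 1.2531 mol/L.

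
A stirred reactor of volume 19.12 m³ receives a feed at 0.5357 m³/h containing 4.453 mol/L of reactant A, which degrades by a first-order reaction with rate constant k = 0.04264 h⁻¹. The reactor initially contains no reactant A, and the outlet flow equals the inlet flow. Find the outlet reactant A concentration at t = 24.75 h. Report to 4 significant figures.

V dC/dt = Q(C_in − C) − k V C.
dC/dt = (Q/V) C_in − (Q/V + k) C; effective rate a = Q/V + k = 0.0280178 + 0.04264 = 0.0706578 h⁻¹.
C_ss = Q C_in/(Q + kV) = 1.76574 mol/L; C(t) = C_ss + (C₀ − C_ss) e^(−a t).
C(24.75) = 1.76574 + (-1.76574)·e^(−0.0706578·24.75) = 1.76574 + (-1.76574)·0.173986 = 1.45852 mol/L.

1.459 mol/L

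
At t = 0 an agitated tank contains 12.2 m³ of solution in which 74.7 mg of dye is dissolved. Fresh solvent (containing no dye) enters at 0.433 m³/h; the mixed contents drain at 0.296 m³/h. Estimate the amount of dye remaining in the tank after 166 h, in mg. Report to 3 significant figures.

Let m(t) be the amount of dye. Volume: V(t) = V₀ + (Q_in − Q_out) t = 12.2 + 0.13700 t; V(166) = 34.942 m³.
Species balance (pure solvent in): dm/dt = −Q_out · m/V(t).
dm/m = −Q_out dt/(V₀ + 0.13700 t); integrating gives ln(m/m₀) = −(Q_out/(Q_in−Q_out)) ln(V/V₀).
m = m₀ (V₀/V)^(Q_out/(Q_in−Q_out)) = 74.7 × (12.2/34.942)^(2.1606) = 7.6906 mg.

7.69 mg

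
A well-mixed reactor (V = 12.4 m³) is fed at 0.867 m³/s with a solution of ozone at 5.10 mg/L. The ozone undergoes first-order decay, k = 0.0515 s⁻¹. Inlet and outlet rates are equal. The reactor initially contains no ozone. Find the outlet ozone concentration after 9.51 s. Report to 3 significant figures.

Accumulation = in − out − consumed: V dC/dt = Q C_in − Q C − k V C.
This is linear with rate a = Q/V + k = 0.12142 s⁻¹.
C_ss = Q C_in/(Q + kV) = 2.9368 mg/L; C(t) = C_ss + (C₀ − C_ss) e^(−a t).
C(9.51) = 2.9368 + (-2.9368)·e^(−0.12142·9.51) = 2.9368 + (-2.9368)·0.31515 = 2.0113 mg/L.

2.01 mg/L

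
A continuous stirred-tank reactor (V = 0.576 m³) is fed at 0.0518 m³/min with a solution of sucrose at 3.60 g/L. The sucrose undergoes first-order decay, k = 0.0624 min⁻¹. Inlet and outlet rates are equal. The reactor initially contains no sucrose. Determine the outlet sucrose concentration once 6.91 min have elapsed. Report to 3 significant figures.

V dC/dt = Q(C_in − C) − k V C.
This is linear with rate a = Q/V + k = 0.15233 min⁻¹.
C_ss = Q C_in/(Q + kV) = 2.1253 g/L; C(t) = C_ss + (C₀ − C_ss) e^(−a t).
C(6.91) = 2.1253 + (-2.1253)·e^(−0.15233·6.91) = 2.1253 + (-2.1253)·0.34903 = 1.3835 g/L.

1.38 g/L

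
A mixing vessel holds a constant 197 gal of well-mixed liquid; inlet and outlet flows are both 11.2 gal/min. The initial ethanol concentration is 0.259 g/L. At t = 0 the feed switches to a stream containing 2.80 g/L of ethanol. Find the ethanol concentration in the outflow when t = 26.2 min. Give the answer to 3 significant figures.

2.23 g/L

Transient balance on the dissolved component: V dC/dt = Q(C_in − C).
Time constant τ = V/Q = 197/11.2 = 17.589 min.
This is linear first-order; C(t) = C_in + (C₀ − C_in) e^(−t/τ).
C(26.2) = 2.80 + (0.259 − 2.80)·e^(−26.2/17.589) = 2.80 + (-2.5410)·0.22548 = 2.2271 g/L.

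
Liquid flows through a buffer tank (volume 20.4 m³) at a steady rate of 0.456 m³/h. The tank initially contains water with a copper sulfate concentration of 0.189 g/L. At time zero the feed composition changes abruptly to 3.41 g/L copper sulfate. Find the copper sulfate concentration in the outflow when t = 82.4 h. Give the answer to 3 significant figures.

Transient balance on the dissolved component: V dC/dt = Q(C_in − C).
Time constant τ = V/Q = 20.4/0.456 = 44.737 h.
This is linear first-order; C(t) = C_in + (C₀ − C_in) e^(−t/τ).
C(82.4) = 3.41 + (0.189 − 3.41)·e^(−82.4/44.737) = 3.41 + (-3.2210)·0.15852 = 2.8994 g/L.

2.90 g/L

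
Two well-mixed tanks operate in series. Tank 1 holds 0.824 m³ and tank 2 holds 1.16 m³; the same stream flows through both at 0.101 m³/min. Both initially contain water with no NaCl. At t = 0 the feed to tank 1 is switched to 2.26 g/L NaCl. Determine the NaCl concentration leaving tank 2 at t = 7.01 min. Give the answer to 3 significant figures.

Species balance on tank i: dCᵢ/dt = (Cᵢ₋₁ − Cᵢ)/τᵢ with τᵢ = Vᵢ/Q.
τ₁ = 0.824/0.101 = 8.1584 min; τ₂ = 1.16/0.101 = 11.485 min.
Tank 1: C₁ = C_in(1 − e^(−t/τ₁)). Tank 2 (τ₁ ≠ τ₂): C₂ = C_in[1 − (τ₁ e^(−t/τ₁) − τ₂ e^(−t/τ₂))/(τ₁ − τ₂)].
At t = 7.01: e^(−t/τ₁) = 0.42349, e^(−t/τ₂) = 0.54316.
C₂ = 2.26·[1 − (8.1584·0.42349 − 11.485·0.54316)/(-3.3267)] = 2.26·0.16336 = 0.36919 g/L.

0.369 g/L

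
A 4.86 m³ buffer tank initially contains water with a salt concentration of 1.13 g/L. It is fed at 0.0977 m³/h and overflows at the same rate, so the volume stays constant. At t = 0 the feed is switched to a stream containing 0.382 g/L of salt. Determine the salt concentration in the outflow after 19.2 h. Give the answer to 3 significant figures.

0.890 g/L

Mass balance on the solute (V constant): V dC/dt = Q(C_in − C).
Rewrite as dC/dt + C/τ = C_in/τ, τ = V/Q = 49.744 h.
C approaches C_in exponentially: C(t) = C_in + (C₀ − C_in) e^(−t/τ).
C(19.2) = 0.382 + (1.13 − 0.382)·e^(−19.2/49.744) = 0.382 + (0.74800)·0.67979 = 0.89048 g/L.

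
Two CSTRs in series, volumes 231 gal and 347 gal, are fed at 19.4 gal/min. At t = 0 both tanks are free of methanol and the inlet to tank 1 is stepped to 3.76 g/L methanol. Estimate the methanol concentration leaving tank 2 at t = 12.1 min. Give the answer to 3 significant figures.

Time constants: τᵢ = Vᵢ/Q for each well-mixed tank.
τ₁ = 231/19.4 = 11.907 min; τ₂ = 347/19.4 = 17.887 min.
Tank 1: C₁ = C_in(1 − e^(−t/τ₁)). Tank 2 (τ₁ ≠ τ₂): C₂ = C_in[1 − (τ₁ e^(−t/τ₁) − τ₂ e^(−t/τ₂))/(τ₁ − τ₂)].
At t = 12.1: e^(−t/τ₁) = 0.36197, e^(−t/τ₂) = 0.50840.
C₂ = 3.76·[1 − (11.907·0.36197 − 17.887·0.50840)/(-5.9794)] = 3.76·0.20000 = 0.75200 g/L.

0.752 g/L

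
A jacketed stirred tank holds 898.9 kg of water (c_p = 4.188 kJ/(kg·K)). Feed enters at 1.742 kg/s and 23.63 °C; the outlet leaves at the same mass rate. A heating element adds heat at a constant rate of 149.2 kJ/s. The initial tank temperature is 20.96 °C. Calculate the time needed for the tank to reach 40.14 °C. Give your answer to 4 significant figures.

913.0 s

Heat balance on the well-mixed liquid: M c_p dT/dt = ṁ c_p (T_in − T) + 149.2.
τ = M/ṁ = 516.016 s; T_ss = T_in + Q̇/(ṁ c_p) = 44.0810 °C.
T(t) = T_ss + (T₀ − T_ss) e^(−t/τ). Set T = 40.14:
e^(−t/τ) = (40.14 − 44.0810)/(20.96 − 44.0810) = 0.170450
t = −516.016 · ln(0.170450) = 912.994 s.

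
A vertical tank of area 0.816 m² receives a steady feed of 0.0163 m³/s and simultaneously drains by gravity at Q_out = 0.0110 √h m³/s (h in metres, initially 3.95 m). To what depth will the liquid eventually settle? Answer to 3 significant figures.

2.20 m

Volume balance on the tank: A dh/dt = Q_in − 0.0110 √h. At steady state dh/dt = 0:
Q_in = 0.0110 √h_ss ⇒ √h_ss = 0.0163/0.0110 = 1.4818.
h_ss = 1.4818² = 2.1958 m. (Since h₀ = 3.95 m > h_ss, the level will fall toward this value.)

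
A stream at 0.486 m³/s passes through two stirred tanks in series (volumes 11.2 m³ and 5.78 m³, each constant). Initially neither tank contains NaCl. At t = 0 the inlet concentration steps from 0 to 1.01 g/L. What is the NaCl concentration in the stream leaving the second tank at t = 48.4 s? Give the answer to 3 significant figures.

Species balance on tank i: dCᵢ/dt = (Cᵢ₋₁ − Cᵢ)/τᵢ with τᵢ = Vᵢ/Q.
τ₁ = 11.2/0.486 = 23.045 s; τ₂ = 5.78/0.486 = 11.893 s.
Tank 1: C₁ = C_in(1 − e^(−t/τ₁)). Tank 2 (τ₁ ≠ τ₂): C₂ = C_in[1 − (τ₁ e^(−t/τ₁) − τ₂ e^(−t/τ₂))/(τ₁ − τ₂)].
At t = 48.4: e^(−t/τ₁) = 0.12243, e^(−t/τ₂) = 0.017084.
C₂ = 1.01·[1 − (23.045·0.12243 − 11.893·0.017084)/(11.152)] = 1.01·0.76523 = 0.77288 g/L.

0.773 g/L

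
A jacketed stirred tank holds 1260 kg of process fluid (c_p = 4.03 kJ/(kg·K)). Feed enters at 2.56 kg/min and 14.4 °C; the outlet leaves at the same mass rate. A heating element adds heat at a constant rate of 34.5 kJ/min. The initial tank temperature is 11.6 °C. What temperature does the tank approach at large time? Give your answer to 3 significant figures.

Unsteady energy balance on the tank contents: M c_p dT/dt = ṁ c_p (T_in − T) + 34.5.
At steady state dT/dt = 0 ⇒ T_ss = T_in + Q̇/(ṁ c_p) = 14.4 + 34.5/(2.56·4.03) = 17.744 °C.

17.7 °C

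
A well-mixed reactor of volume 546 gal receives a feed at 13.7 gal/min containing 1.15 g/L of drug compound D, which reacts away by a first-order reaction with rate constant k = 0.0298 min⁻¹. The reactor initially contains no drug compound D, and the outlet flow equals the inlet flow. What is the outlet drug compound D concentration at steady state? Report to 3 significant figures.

V dC/dt = Q(C_in − C) − k V C.
At steady state: 0 = Q C_in − (Q + kV) C_ss, so C_ss = Q C_in/(Q + kV).
C_ss = 13.7·1.15/(13.7 + 0.0298·546) = 15.755/29.971 = 0.52568 g/L.

0.526 g/L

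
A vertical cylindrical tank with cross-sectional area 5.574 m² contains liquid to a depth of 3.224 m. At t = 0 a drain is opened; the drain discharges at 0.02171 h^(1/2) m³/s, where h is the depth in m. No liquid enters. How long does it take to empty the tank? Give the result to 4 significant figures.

922.0 s

A dh/dt = −Q_out = −0.02171 √h.
∫ h^(−1/2) dh = −(0.02171/A) ∫ dt, giving 2√h = 2√h₀ − (0.02171/A) t.
Tank is empty when √h = 0: t_empty = 2A√h₀/0.02171.
t_empty = 2·5.574·√3.224/0.02171 = 11.1480·1.79555/0.02171 = 922.008 s.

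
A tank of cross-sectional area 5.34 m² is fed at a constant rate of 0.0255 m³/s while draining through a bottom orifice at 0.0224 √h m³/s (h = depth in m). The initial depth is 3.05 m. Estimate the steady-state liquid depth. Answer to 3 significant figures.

1.30 m

A dh/dt = Q_in − 0.0224 √h. Steady state requires inflow = outflow:
Q_in = 0.0224 √h_ss ⇒ √h_ss = 0.0255/0.0224 = 1.1384.
h_ss = 1.1384² = 1.2959 m. (Since h₀ = 3.05 m > h_ss, the level will fall toward this value.)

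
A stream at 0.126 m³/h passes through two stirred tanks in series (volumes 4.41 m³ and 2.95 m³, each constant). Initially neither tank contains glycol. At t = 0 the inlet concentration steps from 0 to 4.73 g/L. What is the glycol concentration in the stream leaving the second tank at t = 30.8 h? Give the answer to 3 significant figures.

1.37 g/L

Species balance on tank i: dCᵢ/dt = (Cᵢ₋₁ − Cᵢ)/τᵢ with τᵢ = Vᵢ/Q.
τ₁ = 4.41/0.126 = 35.000 h; τ₂ = 2.95/0.126 = 23.413 h.
Solving the cascade with C₁(0)=C₂(0)=0 gives C₂(t) = C_in[1 − (τ₁ e^(−t/τ₁) − τ₂ e^(−t/τ₂))/(τ₁ − τ₂)].
At t = 30.8: e^(−t/τ₁) = 0.41478, e^(−t/τ₂) = 0.26833.
C₂ = 4.73·[1 − (35.000·0.41478 − 23.413·0.26833)/(11.587)] = 4.73·0.28931 = 1.3684 g/L.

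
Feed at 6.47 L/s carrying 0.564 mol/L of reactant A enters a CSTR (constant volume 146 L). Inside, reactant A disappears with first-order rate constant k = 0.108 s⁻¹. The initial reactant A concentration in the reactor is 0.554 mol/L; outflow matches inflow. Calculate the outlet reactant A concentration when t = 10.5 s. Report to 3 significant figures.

0.243 mol/L

Accumulation = in − out − consumed: V dC/dt = Q C_in − Q C − k V C.
dC/dt = (Q/V) C_in − (Q/V + k) C; effective rate a = Q/V + k = 0.044315 + 0.108 = 0.15232 s⁻¹.
C_ss = Q C_in/(Q + kV) = 0.16409 mol/L; C(t) = C_ss + (C₀ − C_ss) e^(−a t).
C(10.5) = 0.16409 + (0.38991)·e^(−0.15232·10.5) = 0.16409 + (0.38991)·0.20204 = 0.24287 mol/L.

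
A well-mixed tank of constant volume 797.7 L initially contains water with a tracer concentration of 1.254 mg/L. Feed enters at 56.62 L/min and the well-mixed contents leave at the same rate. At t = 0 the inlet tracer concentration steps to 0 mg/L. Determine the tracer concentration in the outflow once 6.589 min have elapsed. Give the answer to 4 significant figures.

0.7856 mg/L

Accumulation = in − out for the solute gives V dC/dt = Q(C_in − C).
So dC/dt = (C_in − C)/τ with τ = V/Q = 797.7/56.62 = 14.0887 min.
C approaches C_in exponentially: C(t) = C_in + (C₀ − C_in) e^(−t/τ).
C(6.589) = 0 + (1.254 − 0)·e^(−6.589/14.0887) = 0 + (1.25400)·0.626453 = 0.785572 mg/L.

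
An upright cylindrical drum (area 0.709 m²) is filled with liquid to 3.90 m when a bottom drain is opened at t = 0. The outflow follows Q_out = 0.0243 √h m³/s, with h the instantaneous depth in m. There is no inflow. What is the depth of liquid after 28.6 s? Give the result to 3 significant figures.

A dh/dt = −Q_out = −0.0243 √h.
This is separable: 2 d(√h)/dt = −0.0243/A, so √h = √h₀ − (0.0243/(2A)) t.
√h = √3.90 − 0.0243·28.6/(2·0.709) = 1.9748 − 0.49011 = 1.4847.
h = 1.4847² = 2.2044 m.

2.20 m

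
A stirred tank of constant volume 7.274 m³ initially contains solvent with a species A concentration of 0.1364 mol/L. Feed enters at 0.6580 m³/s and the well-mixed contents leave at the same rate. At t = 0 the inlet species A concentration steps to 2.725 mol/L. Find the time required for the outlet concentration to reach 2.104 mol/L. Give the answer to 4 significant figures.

Species balance: V dC/dt = Q(C_in − C) ⇒ τ = V/Q = 11.0547 s.
C(t) = C_in + (C₀ − C_in) e^(−t/τ). Set C = 2.104 and solve for t:
e^(−t/τ) = (C − C_in)/(C₀ − C_in) = (2.104 − 2.725)/(0.1364 − 2.725) = 0.239898
t = −τ ln(…) = 11.0547 × 1.42754 = 15.7811 s.

15.78 s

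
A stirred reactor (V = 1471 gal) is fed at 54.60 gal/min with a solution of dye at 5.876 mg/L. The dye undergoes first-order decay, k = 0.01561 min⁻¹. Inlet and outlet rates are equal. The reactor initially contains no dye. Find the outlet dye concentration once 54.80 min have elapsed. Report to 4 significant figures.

V dC/dt = Q(C_in − C) − k V C.
This is linear with rate a = Q/V + k = 0.0527276 min⁻¹.
C_ss = Q C_in/(Q + kV) = 4.13641 mg/L; C(t) = C_ss + (C₀ − C_ss) e^(−a t).
C(54.80) = 4.13641 + (-4.13641)·e^(−0.0527276·54.80) = 4.13641 + (-4.13641)·0.0556055 = 3.90640 mg/L.

3.906 mg/L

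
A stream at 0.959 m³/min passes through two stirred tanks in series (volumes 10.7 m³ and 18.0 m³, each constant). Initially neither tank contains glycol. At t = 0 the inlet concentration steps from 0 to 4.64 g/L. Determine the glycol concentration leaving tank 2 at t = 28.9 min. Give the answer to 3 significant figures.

2.70 g/L

Time constants: τᵢ = Vᵢ/Q for each well-mixed tank.
τ₁ = 10.7/0.959 = 11.157 min; τ₂ = 18.0/0.959 = 18.770 min.
Tank 1: C₁ = C_in(1 − e^(−t/τ₁)). Tank 2 (τ₁ ≠ τ₂): C₂ = C_in[1 − (τ₁ e^(−t/τ₁) − τ₂ e^(−t/τ₂))/(τ₁ − τ₂)].
At t = 28.9: e^(−t/τ₁) = 0.075005, e^(−t/τ₂) = 0.21444.
C₂ = 4.64·[1 − (11.157·0.075005 − 18.770·0.21444)/(-7.6121)] = 4.64·0.58118 = 2.6967 g/L.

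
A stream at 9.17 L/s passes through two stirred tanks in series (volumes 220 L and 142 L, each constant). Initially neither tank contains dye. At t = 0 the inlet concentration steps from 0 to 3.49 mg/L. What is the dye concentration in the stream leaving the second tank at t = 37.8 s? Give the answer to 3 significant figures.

2.01 mg/L

Species balance on tank i: dCᵢ/dt = (Cᵢ₋₁ − Cᵢ)/τᵢ with τᵢ = Vᵢ/Q.
τ₁ = 220/9.17 = 23.991 s; τ₂ = 142/9.17 = 15.485 s.
Tank 1: C₁ = C_in(1 − e^(−t/τ₁)). Tank 2 (τ₁ ≠ τ₂): C₂ = C_in[1 − (τ₁ e^(−t/τ₁) − τ₂ e^(−t/τ₂))/(τ₁ − τ₂)].
At t = 37.8: e^(−t/τ₁) = 0.20689, e^(−t/τ₂) = 0.087071.
C₂ = 3.49·[1 − (23.991·0.20689 − 15.485·0.087071)/(8.5060)] = 3.49·0.57498 = 2.0067 mg/L.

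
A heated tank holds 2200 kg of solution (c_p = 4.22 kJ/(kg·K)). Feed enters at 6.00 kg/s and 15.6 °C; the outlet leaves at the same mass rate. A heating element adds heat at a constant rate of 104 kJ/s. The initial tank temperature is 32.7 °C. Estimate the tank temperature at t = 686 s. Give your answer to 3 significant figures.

21.7 °C

Energy balance: M c_p dT/dt = ṁ c_p (T_in − T) + 104.
Rearrange: dT/dt = (T_ss − T)/τ with τ = M/ṁ = 366.67 s and T_ss = T_in + Q̇/(ṁ c_p) = 19.707 °C.
Integrating: T(t) = T_ss + (T₀ − T_ss) e^(−t/τ).
T(686) = 19.707 + (12.993)·e^(−686/366.67) = 19.707 + (12.993)·0.15398 = 21.708 °C.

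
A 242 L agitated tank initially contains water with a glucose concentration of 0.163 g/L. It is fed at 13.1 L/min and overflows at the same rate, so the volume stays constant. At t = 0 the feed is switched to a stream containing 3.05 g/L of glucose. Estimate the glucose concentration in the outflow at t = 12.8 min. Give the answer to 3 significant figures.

1.61 g/L

Unsteady species balance (constant V, well mixed): V dC/dt = Q(C_in − C).
Time constant τ = V/Q = 242/13.1 = 18.473 min.
Integrating: C(t) = C_in + (C₀ − C_in) e^(−t/τ).
C(12.8) = 3.05 + (0.163 − 3.05)·e^(−12.8/18.473) = 3.05 + (-2.8870)·0.50013 = 1.6061 g/L.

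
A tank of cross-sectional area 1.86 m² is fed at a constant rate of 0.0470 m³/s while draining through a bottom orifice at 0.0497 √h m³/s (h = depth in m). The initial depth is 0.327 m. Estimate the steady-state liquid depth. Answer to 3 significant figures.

Mass balance (ρ constant): A dh/dt = Q_in − 0.0497 √h. At steady state dh/dt = 0:
Q_in = 0.0497 √h_ss ⇒ √h_ss = 0.0470/0.0497 = 0.94567.
h_ss = 0.94567² = 0.89430 m. (Since h₀ = 0.327 m < h_ss, the level will rise toward this value.)

0.894 m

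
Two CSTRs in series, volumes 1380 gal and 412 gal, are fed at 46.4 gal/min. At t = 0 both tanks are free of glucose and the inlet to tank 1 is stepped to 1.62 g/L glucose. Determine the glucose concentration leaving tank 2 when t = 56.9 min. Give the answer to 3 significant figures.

1.28 g/L

Species balance on tank i: dCᵢ/dt = (Cᵢ₋₁ − Cᵢ)/τᵢ with τᵢ = Vᵢ/Q.
τ₁ = 1380/46.4 = 29.741 min; τ₂ = 412/46.4 = 8.8793 min.
Solving the cascade with C₁(0)=C₂(0)=0 gives C₂(t) = C_in[1 − (τ₁ e^(−t/τ₁) − τ₂ e^(−t/τ₂))/(τ₁ − τ₂)].
At t = 56.9: e^(−t/τ₁) = 0.14761, e^(−t/τ₂) = 0.0016481.
C₂ = 1.62·[1 − (29.741·0.14761 − 8.8793·0.0016481)/(20.862)] = 1.62·0.79026 = 1.2802 g/L.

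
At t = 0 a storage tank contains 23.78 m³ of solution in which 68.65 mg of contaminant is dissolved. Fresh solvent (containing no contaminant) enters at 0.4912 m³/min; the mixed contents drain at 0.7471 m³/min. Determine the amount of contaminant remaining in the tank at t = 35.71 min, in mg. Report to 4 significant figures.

Total volume: dV/dt = Q_in − Q_out = -0.255900 m³/min, so V(t) = 23.78 − 0.255900 t and V(35.71) = 14.6418 m³.
No contaminant enters, so dm/dt = −Q_out · (m/V).
dm/m = −Q_out dt/(V₀ − 0.255900 t); integrating gives ln(m/m₀) = −(Q_out/(Q_in−Q_out)) ln(V/V₀).
m = m₀ (V₀/V)^(Q_out/(Q_in−Q_out)) = 68.65 × (23.78/14.6418)^(-2.91950) = 16.6627 mg.

16.66 mg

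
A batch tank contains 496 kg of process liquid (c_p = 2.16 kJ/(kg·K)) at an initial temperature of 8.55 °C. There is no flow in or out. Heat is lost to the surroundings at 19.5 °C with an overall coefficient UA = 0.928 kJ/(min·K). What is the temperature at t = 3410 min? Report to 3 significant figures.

18.9 °C

M c_p dT/dt = −UA(T − T_amb).
dT/dt = (T_ss − T)/τ with T_ss = T_amb = 19.500 °C, τ = M c_p/UA = 496·2.16/0.928 = 1154.5 min.
Solution: T(t) = T_ss + (T₀ − T_ss) e^(−t/τ).
T(3410) = 19.500 + (-10.950)·0.052146 = 18.929 °C.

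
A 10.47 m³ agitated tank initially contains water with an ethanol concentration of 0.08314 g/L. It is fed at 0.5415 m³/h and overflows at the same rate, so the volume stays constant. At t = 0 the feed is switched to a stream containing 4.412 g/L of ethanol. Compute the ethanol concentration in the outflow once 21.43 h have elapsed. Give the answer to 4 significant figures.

2.983 g/L

Unsteady species balance (constant V, well mixed): V dC/dt = Q(C_in − C).
So dC/dt = (C_in − C)/τ with τ = V/Q = 10.47/0.5415 = 19.3352 h.
C approaches C_in exponentially: C(t) = C_in + (C₀ − C_in) e^(−t/τ).
C(21.43) = 4.412 + (0.08314 − 4.412)·e^(−21.43/19.3352) = 4.412 + (-4.32886)·0.330106 = 2.98302 g/L.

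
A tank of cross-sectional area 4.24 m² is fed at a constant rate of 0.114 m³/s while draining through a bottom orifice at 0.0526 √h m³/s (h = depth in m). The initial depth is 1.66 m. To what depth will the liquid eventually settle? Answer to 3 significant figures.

Level balance: A dh/dt = 0.114 − 0.0526 √h. Setting dh/dt = 0:
Q_in = 0.0526 √h_ss ⇒ √h_ss = 0.114/0.0526 = 2.1673.
h_ss = 2.1673² = 4.6972 m. (Since h₀ = 1.66 m < h_ss, the level will rise toward this value.)

4.70 m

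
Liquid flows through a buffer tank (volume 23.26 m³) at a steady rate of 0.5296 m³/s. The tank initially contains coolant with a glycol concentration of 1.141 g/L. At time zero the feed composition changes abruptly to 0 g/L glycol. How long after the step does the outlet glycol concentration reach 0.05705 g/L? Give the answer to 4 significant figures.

131.6 s

Species balance: V dC/dt = Q(C_in − C) ⇒ τ = V/Q = 43.9199 s.
C(t) = C_in + (C₀ − C_in) e^(−t/τ). Set C = 0.05705 and solve for t:
e^(−t/τ) = (C − C_in)/(C₀ − C_in) = (0.05705 − 0)/(1.141 − 0) = 0.0500000
t = −τ ln(…) = 43.9199 × 2.99573 = 131.572 s.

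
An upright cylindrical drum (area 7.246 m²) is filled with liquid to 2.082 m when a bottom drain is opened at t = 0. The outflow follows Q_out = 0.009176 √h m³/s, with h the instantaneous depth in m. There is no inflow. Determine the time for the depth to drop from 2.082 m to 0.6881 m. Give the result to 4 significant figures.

968.8 s

A dh/dt = −Q_out = −0.009176 √h.
∫ h^(−1/2) dh = −(0.009176/A) ∫ dt, giving 2√h = 2√h₀ − (0.009176/A) t.
t = 2A(√h₀ − √h)/0.009176 = 2·7.246·(√2.082 − √0.6881)/0.009176
  = 14.4920 × (1.44291 − 0.829518) / 0.009176 = 968.759 s.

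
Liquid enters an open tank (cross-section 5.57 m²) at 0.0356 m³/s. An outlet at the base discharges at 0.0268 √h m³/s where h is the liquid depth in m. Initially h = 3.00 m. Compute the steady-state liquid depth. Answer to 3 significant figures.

Level balance: A dh/dt = 0.0356 − 0.0268 √h. Setting dh/dt = 0:
Q_in = 0.0268 √h_ss ⇒ √h_ss = 0.0356/0.0268 = 1.3284.
h_ss = 1.3284² = 1.7645 m. (Since h₀ = 3.00 m > h_ss, the level will fall toward this value.)

1.76 m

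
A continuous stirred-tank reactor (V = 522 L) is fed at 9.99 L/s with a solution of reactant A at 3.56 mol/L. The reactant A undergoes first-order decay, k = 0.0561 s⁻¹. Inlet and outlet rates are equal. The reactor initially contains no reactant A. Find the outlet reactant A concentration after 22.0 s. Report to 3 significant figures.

V dC/dt = Q(C_in − C) − k V C.
dC/dt = (Q/V) C_in − (Q/V + k) C; effective rate a = Q/V + k = 0.019138 + 0.0561 = 0.075238 s⁻¹.
C_ss = Q C_in/(Q + kV) = 0.90554 mol/L; C(t) = C_ss + (C₀ − C_ss) e^(−a t).
C(22.0) = 0.90554 + (-0.90554)·e^(−0.075238·22.0) = 0.90554 + (-0.90554)·0.19105 = 0.73254 mol/L.

0.733 mol/L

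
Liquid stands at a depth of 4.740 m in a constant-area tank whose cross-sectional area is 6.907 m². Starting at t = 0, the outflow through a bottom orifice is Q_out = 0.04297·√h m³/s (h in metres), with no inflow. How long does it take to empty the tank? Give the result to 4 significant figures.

With no inflow, A dh/dt = −0.04297 √h.
This is separable: 2 d(√h)/dt = −0.04297/A, so √h = √h₀ − (0.04297/(2A)) t.
Tank is empty when √h = 0: t_empty = 2A√h₀/0.04297.
t_empty = 2·6.907·√4.740/0.04297 = 13.8140·2.17715/0.04297 = 699.912 s.

699.9 s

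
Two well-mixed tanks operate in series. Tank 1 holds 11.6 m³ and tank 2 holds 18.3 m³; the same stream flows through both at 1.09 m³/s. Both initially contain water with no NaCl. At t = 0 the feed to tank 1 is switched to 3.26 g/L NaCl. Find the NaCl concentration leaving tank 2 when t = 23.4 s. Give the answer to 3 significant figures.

1.68 g/L

Each tank obeys Vᵢ dCᵢ/dt = Q(Cᵢ₋₁ − Cᵢ), so τᵢ = Vᵢ/Q.
τ₁ = 11.6/1.09 = 10.642 s; τ₂ = 18.3/1.09 = 16.789 s.
Tank 1: C₁ = C_in(1 − e^(−t/τ₁)). Tank 2 (τ₁ ≠ τ₂): C₂ = C_in[1 − (τ₁ e^(−t/τ₁) − τ₂ e^(−t/τ₂))/(τ₁ − τ₂)].
At t = 23.4: e^(−t/τ₁) = 0.11094, e^(−t/τ₂) = 0.24814.
C₂ = 3.26·[1 − (10.642·0.11094 − 16.789·0.24814)/(-6.1468)] = 3.26·0.51432 = 1.6767 g/L.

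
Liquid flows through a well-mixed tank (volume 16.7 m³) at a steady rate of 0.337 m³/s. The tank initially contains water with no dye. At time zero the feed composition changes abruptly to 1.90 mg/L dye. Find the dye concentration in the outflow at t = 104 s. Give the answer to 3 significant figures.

Species balance on the tank: V dC/dt = Q(C_in − C).
So dC/dt = (C_in − C)/τ with τ = V/Q = 16.7/0.337 = 49.555 s.
This is linear first-order; C(t) = C_in + (C₀ − C_in) e^(−t/τ).
C(104) = 1.90 + (0 − 1.90)·e^(−104/49.555) = 1.90 + (-1.9000)·0.12262 = 1.6670 mg/L.

1.67 mg/L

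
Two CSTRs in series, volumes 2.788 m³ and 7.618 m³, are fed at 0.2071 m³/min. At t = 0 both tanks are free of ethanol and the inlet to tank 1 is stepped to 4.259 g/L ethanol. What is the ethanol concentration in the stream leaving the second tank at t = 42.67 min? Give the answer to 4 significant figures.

Time constants: τᵢ = Vᵢ/Q for each well-mixed tank.
τ₁ = 2.788/0.2071 = 13.4621 min; τ₂ = 7.618/0.2071 = 36.7842 min.
Tank 1: C₁ = C_in(1 − e^(−t/τ₁)). Tank 2 (τ₁ ≠ τ₂): C₂ = C_in[1 − (τ₁ e^(−t/τ₁) − τ₂ e^(−t/τ₂))/(τ₁ − τ₂)].
At t = 42.67: e^(−t/τ₁) = 0.0420187, e^(−t/τ₂) = 0.313483.
C₂ = 4.259·[1 − (13.4621·0.0420187 − 36.7842·0.313483)/(-23.3221)] = 4.259·0.529821 = 2.25651 g/L.

2.257 g/L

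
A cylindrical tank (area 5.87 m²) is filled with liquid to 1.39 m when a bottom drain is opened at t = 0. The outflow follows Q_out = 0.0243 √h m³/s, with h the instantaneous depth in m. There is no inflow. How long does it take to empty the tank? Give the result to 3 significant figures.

A dh/dt = −Q_out = −0.0243 √h.
This is separable: 2 d(√h)/dt = −0.0243/A, so √h = √h₀ − (0.0243/(2A)) t.
Tank is empty when √h = 0: t_empty = 2A√h₀/0.0243.
t_empty = 2·5.87·√1.39/0.0243 = 11.740·1.1790/0.0243 = 569.60 s.

570 s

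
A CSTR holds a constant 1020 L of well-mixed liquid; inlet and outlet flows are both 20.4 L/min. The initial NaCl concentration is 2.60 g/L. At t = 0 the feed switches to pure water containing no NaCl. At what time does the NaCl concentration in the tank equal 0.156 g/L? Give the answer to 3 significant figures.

141 min

Species balance: V dC/dt = Q(C_in − C) ⇒ τ = V/Q = 50.000 min.
C(t) = C_in + (C₀ − C_in) e^(−t/τ). Set C = 0.156 and solve for t:
e^(−t/τ) = (C − C_in)/(C₀ − C_in) = (0.156 − 0)/(2.60 − 0) = 0.060000
t = −τ ln(…) = 50.000 × 2.8134 = 140.67 min.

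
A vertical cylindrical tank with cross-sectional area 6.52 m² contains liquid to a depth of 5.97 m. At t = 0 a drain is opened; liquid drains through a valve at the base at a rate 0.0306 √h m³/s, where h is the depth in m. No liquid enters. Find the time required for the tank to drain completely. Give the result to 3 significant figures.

1040 s

Unsteady balance on liquid volume: A dh/dt = −0.0306 √h.
This is separable: 2 d(√h)/dt = −0.0306/A, so √h = √h₀ − (0.0306/(2A)) t.
Set h = 0: 2√h₀ = (0.0306/A) t_empty ⇒ t_empty = 2A√h₀/0.0306.
t_empty = 2·6.52·√5.97/0.0306 = 13.040·2.4434/0.0306 = 1041.2 s.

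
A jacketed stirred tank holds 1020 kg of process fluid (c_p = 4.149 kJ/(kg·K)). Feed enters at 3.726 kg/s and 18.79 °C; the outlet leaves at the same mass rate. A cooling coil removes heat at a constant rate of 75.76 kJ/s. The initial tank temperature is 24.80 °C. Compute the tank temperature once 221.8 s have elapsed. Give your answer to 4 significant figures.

18.74 °C

Heat balance on the well-mixed liquid: M c_p dT/dt = ṁ c_p (T_in − T) − 75.76.
Rearrange: dT/dt = (T_ss − T)/τ with τ = M/ṁ = 273.752 s and T_ss = T_in − Q̇/(ṁ c_p) = 13.8894 °C.
Integrating: T(t) = T_ss + (T₀ − T_ss) e^(−t/τ).
T(221.8) = 13.8894 + (10.9106)·e^(−221.8/273.752) = 13.8894 + (10.9106)·0.444759 = 18.7420 °C.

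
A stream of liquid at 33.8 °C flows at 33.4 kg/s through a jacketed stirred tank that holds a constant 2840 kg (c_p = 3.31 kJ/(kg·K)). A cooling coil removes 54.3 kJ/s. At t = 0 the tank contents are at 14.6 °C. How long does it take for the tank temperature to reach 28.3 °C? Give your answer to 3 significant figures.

Heat balance on the well-mixed liquid: M c_p dT/dt = ṁ c_p (T_in − T) − 54.3.
τ = M/ṁ = 85.030 s; T_ss = T_in − Q̇/(ṁ c_p) = 33.309 °C.
T(t) = T_ss + (T₀ − T_ss) e^(−t/τ). Set T = 28.3:
e^(−t/τ) = (28.3 − 33.309)/(14.6 − 33.309) = 0.26773
t = −85.030 · ln(0.26773) = 112.05 s.

112 s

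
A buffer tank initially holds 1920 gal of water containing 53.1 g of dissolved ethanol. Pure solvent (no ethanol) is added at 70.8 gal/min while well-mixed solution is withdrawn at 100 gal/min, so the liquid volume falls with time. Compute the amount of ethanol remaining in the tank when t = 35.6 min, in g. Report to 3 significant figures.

3.68 g

Let m(t) be the amount of ethanol. Volume: V(t) = V₀ + (Q_in − Q_out) t = 1920 − 29.200 t; V(35.6) = 880.48 gal.
Solute balance: dm/dt = 0 − Q_out C = −Q_out m/V(t).
dm/m = −Q_out dt/(V₀ − 29.200 t); integrating gives ln(m/m₀) = −(Q_out/(Q_in−Q_out)) ln(V/V₀).
m = m₀ (V₀/V)^(Q_out/(Q_in−Q_out)) = 53.1 × (1920/880.48)^(-3.4247) = 3.6776 g.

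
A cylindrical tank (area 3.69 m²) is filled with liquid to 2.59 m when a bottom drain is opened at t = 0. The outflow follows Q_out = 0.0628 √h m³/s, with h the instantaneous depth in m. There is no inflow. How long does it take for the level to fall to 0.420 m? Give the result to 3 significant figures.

113 s

A dh/dt = −Q_out = −0.0628 √h.
This is separable: 2 d(√h)/dt = −0.0628/A, so √h = √h₀ − (0.0628/(2A)) t.
t = 2A(√h₀ − √h)/0.0628 = 2·3.69·(√2.59 − √0.420)/0.0628
  = 7.3800 × (1.6093 − 0.64807) / 0.0628 = 112.96 s.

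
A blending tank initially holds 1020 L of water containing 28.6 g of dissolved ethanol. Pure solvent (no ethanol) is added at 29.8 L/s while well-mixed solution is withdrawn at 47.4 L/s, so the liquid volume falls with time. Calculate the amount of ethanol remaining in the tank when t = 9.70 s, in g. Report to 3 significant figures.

Total volume: dV/dt = Q_in − Q_out = -17.600 L/s, so V(t) = 1020 − 17.600 t and V(9.70) = 849.28 L.
No ethanol enters, so dm/dt = −Q_out · (m/V).
dm/m = −Q_out dt/(V₀ − 17.600 t); integrating gives ln(m/m₀) = −(Q_out/(Q_in−Q_out)) ln(V/V₀).
m = m₀ (V₀/V)^(Q_out/(Q_in−Q_out)) = 28.6 × (1020/849.28)^(-2.6932) = 17.463 g.

17.5 g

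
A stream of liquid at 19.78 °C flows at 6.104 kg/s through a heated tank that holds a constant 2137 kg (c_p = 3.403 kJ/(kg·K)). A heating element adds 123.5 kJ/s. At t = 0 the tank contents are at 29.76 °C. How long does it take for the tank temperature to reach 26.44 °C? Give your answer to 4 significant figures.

606.1 s

Unsteady energy balance on the tank contents: M c_p dT/dt = ṁ c_p (T_in − T) + 123.5.
τ = M/ṁ = 350.098 s; T_ss = T_in + Q̇/(ṁ c_p) = 25.7255 °C.
T(t) = T_ss + (T₀ − T_ss) e^(−t/τ). Set T = 26.44:
e^(−t/τ) = (26.44 − 25.7255)/(29.76 − 25.7255) = 0.177092
t = −350.098 · ln(0.177092) = 606.051 s.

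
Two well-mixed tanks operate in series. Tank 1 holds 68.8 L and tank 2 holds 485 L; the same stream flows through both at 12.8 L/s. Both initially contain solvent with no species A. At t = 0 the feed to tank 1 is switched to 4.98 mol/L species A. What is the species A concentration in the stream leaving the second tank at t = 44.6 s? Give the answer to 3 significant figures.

Species balance on tank i: dCᵢ/dt = (Cᵢ₋₁ − Cᵢ)/τᵢ with τᵢ = Vᵢ/Q.
τ₁ = 68.8/12.8 = 5.3750 s; τ₂ = 485/12.8 = 37.891 s.
Solving the cascade with C₁(0)=C₂(0)=0 gives C₂(t) = C_in[1 − (τ₁ e^(−t/τ₁) − τ₂ e^(−t/τ₂))/(τ₁ − τ₂)].
At t = 44.6: e^(−t/τ₁) = 0.00024910, e^(−t/τ₂) = 0.30818.
C₂ = 4.98·[1 − (5.3750·0.00024910 − 37.891·0.30818)/(-32.516)] = 4.98·0.64092 = 3.1918 mol/L.

3.19 mol/L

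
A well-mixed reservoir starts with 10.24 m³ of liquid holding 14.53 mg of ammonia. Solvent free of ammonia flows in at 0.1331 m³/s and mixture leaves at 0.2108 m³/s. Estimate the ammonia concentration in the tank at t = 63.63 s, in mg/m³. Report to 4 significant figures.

Total volume: dV/dt = Q_in − Q_out = -0.0777000 m³/s, so V(t) = 10.24 − 0.0777000 t and V(63.63) = 5.29595 m³.
Solute balance: dm/dt = 0 − Q_out C = −Q_out m/V(t).
Separate: dm/m = −Q_out dt/V(t) ⇒ ln(m/m₀) = −(Q_out/(Q_in−Q_out)) ln(V/V₀).
m = m₀ (V₀/V)^(Q_out/(Q_in−Q_out)) = 14.53 × (10.24/5.29595)^(-2.71300) = 2.42874 mg.
C = m/V = 2.42874/5.29595 = 0.458604 mg/m³.

0.4586 mg/m³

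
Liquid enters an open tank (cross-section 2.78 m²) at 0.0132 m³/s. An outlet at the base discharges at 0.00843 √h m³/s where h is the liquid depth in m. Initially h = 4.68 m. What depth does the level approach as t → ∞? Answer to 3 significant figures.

Level balance: A dh/dt = 0.0132 − 0.00843 √h. Setting dh/dt = 0:
Q_in = 0.00843 √h_ss ⇒ √h_ss = 0.0132/0.00843 = 1.5658.
h_ss = 1.5658² = 2.4518 m. (Since h₀ = 4.68 m > h_ss, the level will fall toward this value.)

2.45 m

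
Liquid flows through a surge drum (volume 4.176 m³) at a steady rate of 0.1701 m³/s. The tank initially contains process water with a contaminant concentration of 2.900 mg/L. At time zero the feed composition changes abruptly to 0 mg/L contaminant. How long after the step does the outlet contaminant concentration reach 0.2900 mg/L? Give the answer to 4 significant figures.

56.53 s

Species balance: V dC/dt = Q(C_in − C) ⇒ τ = V/Q = 24.5503 s.
C(t) = C_in + (C₀ − C_in) e^(−t/τ). Set C = 0.2900 and solve for t:
e^(−t/τ) = (C − C_in)/(C₀ − C_in) = (0.2900 − 0)/(2.900 − 0) = 0.100000
t = −τ ln(…) = 24.5503 × 2.30259 = 56.5291 s.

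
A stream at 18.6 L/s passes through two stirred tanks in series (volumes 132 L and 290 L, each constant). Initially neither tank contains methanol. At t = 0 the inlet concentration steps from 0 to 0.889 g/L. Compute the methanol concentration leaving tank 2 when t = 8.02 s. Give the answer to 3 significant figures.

0.153 g/L

Time constants: τᵢ = Vᵢ/Q for each well-mixed tank.
τ₁ = 132/18.6 = 7.0968 s; τ₂ = 290/18.6 = 15.591 s.
Tank 1: C₁ = C_in(1 − e^(−t/τ₁)). Tank 2 (τ₁ ≠ τ₂): C₂ = C_in[1 − (τ₁ e^(−t/τ₁) − τ₂ e^(−t/τ₂))/(τ₁ − τ₂)].
At t = 8.02: e^(−t/τ₁) = 0.32300, e^(−t/τ₂) = 0.59787.
C₂ = 0.889·[1 − (7.0968·0.32300 − 15.591·0.59787)/(-8.4946)] = 0.889·0.17250 = 0.15335 g/L.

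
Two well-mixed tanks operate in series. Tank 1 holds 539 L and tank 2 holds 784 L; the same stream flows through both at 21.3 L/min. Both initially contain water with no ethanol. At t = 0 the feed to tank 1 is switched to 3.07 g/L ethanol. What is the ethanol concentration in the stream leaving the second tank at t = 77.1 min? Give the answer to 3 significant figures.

2.18 g/L

Time constants: τᵢ = Vᵢ/Q for each well-mixed tank.
τ₁ = 539/21.3 = 25.305 min; τ₂ = 784/21.3 = 36.808 min.
Tank 1: C₁ = C_in(1 − e^(−t/τ₁)). Tank 2 (τ₁ ≠ τ₂): C₂ = C_in[1 − (τ₁ e^(−t/τ₁) − τ₂ e^(−t/τ₂))/(τ₁ − τ₂)].
At t = 77.1: e^(−t/τ₁) = 0.047510, e^(−t/τ₂) = 0.12311.
C₂ = 3.07·[1 − (25.305·0.047510 − 36.808·0.12311)/(-11.502)] = 3.07·0.71057 = 2.1815 g/L.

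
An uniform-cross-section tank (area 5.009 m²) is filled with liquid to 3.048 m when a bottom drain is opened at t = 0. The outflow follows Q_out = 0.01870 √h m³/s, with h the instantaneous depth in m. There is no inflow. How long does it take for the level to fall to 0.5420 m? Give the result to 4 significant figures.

540.9 s

With no inflow, A dh/dt = −0.01870 √h.
Separate and integrate: 2(√h − √h₀) = −(0.01870/A) t.
t = 2A(√h₀ − √h)/0.01870 = 2·5.009·(√3.048 − √0.5420)/0.01870
  = 10.0180 × (1.74585 − 0.736206) / 0.01870 = 540.889 s.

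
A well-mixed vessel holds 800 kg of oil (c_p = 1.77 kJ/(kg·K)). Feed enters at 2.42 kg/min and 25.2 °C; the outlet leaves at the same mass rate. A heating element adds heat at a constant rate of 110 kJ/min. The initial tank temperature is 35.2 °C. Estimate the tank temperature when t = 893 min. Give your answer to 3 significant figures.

49.8 °C

First-law balance (no shaft work): M c_p dT/dt = ṁ c_p (T_in − T) + 110.
τ = M/ṁ = 330.58 min; T_ss = T_in + Q̇/(ṁ c_p) = 25.2 + 110/(2.42·1.77) = 50.881 °C.
Solution: T(t) = T_ss + (T₀ − T_ss) e^(−t/τ).
T(893) = 50.881 + (-15.681)·e^(−893/330.58) = 50.881 + (-15.681)·0.067117 = 49.828 °C.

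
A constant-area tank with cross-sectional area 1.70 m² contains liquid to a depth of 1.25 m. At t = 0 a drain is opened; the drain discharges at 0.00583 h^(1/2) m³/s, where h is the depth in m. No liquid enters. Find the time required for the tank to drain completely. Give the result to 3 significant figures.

652 s

A dh/dt = −Q_out = −0.00583 √h.
∫ h^(−1/2) dh = −(0.00583/A) ∫ dt, giving 2√h = 2√h₀ − (0.00583/A) t.
Set h = 0: 2√h₀ = (0.00583/A) t_empty ⇒ t_empty = 2A√h₀/0.00583.
t_empty = 2·1.70·√1.25/0.00583 = 3.4000·1.1180/0.00583 = 652.03 s.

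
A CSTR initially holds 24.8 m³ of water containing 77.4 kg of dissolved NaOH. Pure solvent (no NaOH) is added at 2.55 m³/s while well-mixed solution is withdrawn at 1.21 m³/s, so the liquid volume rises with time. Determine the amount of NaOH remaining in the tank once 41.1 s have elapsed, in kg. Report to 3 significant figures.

Let m(t) be the amount of NaOH. Volume: V(t) = V₀ + (Q_in − Q_out) t = 24.8 + 1.3400 t; V(41.1) = 79.874 m³.
Species balance (pure solvent in): dm/dt = −Q_out · m/V(t).
Separate: dm/m = −Q_out dt/V(t) ⇒ ln(m/m₀) = −(Q_out/(Q_in−Q_out)) ln(V/V₀).
m = m₀ (V₀/V)^(Q_out/(Q_in−Q_out)) = 77.4 × (24.8/79.874)^(0.90299) = 26.919 kg.

26.9 kg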